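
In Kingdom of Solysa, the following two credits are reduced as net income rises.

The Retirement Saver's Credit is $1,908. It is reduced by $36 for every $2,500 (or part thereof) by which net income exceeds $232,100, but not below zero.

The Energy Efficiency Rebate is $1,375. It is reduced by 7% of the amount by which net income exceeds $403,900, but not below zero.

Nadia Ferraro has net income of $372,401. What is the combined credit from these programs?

Retirement Saver's Credit: income exceeds $232,100 by $140,301 → 57 increments × $36 = $2,052 ≥ base, so the credit is $0.
Energy Efficiency Rebate: $372,401 is at or below the $403,900 threshold, so the full $1,375 applies.
Total: $0 + $1,375 = $1,375.

$1,375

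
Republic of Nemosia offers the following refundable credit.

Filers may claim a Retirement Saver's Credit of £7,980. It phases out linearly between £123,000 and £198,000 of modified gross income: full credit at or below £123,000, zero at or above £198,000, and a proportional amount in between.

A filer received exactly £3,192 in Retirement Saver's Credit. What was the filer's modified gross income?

£168,000

£3,192 is 3,192/7,980 of the full £7,980, so 4,788/7,980 of the £75,000 range has been used: income = £123,000 + £75,000 × 4,788/7,980 = £168,000.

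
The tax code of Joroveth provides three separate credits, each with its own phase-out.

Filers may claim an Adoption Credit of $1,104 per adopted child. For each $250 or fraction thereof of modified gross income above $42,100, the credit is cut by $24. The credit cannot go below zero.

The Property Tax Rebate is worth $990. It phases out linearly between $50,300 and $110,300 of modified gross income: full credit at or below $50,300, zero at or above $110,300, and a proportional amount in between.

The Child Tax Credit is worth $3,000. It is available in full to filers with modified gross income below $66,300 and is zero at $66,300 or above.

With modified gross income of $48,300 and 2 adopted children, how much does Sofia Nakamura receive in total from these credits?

Adoption Credit: base = 2 × $1,104 = $2,208. income exceeds $42,100 by $6,200, which is 25 full-or-partial $250 increments; reduction = 25 × $24 = $600, leaving $1,608.
Property Tax Rebate: $48,300 is at or below the $50,300 threshold, so the full $990 applies.
Child Tax Credit: $48,300 is below the $66,300 cutoff, so the full $3,000 applies.
Total: $1,608 + $990 + $3,000 = $5,598.

$5,598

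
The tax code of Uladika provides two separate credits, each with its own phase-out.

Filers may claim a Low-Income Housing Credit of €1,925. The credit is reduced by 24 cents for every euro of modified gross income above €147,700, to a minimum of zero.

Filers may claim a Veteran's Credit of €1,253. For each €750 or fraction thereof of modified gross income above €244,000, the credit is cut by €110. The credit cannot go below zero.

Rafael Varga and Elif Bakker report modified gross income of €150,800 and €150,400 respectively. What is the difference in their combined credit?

€96

Rafael (€150,800): Low-Income Housing Credit: 24% of the €3,100 excess over €147,700 is €744; credit = €1,925 − €744 = €1,181. Veteran's Credit: €150,800 is at or below the €244,000 threshold, so the full €1,253 applies. total €1,181 + €1,253 = €2,434
Elif (€150,400): Low-Income Housing Credit: 24% of the €2,700 excess over €147,700 is €648; credit = €1,925 − €648 = €1,277. Veteran's Credit: €150,400 is at or below the €244,000 threshold, so the full €1,253 applies. total €1,277 + €1,253 = €2,530
Difference: |€2,434 − €2,530| = €96.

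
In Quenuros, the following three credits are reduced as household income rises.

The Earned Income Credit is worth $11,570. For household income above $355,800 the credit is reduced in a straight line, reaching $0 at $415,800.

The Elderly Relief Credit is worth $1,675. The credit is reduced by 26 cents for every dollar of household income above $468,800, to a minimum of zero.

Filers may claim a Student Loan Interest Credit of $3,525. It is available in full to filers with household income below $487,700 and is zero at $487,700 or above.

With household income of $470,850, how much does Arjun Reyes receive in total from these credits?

$4,667

Earned Income Credit: $470,850 is at or above $415,800, so the credit is $0.
Elderly Relief Credit: 26% of the $2,050 excess over $468,800 is $533; credit = $1,675 − $533 = $1,142.
Student Loan Interest Credit: $470,850 is below the $487,700 cutoff, so the full $3,525 applies.
Total: $0 + $1,142 + $3,525 = $4,667.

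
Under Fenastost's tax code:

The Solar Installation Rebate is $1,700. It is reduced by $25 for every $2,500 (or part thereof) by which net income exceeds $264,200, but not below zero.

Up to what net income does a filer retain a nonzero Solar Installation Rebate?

$431,700

After 67 increments the reduction is 67 × $25 = $1,675, leaving $25; one more increment wipes it out. Increment 67 ends at excess 67 × $2,500 = $167,500, so the highest qualifying income is $264,200 + $167,500 = $431,700.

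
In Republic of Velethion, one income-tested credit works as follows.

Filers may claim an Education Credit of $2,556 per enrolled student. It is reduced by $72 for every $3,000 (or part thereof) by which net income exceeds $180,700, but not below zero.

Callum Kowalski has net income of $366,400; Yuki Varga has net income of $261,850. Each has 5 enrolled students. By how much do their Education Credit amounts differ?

$2,448

Callum ($366,400): Education Credit: base = 5 × $2,556 = $12,780. income exceeds $180,700 by $185,700, which is 62 full-or-partial $3,000 increments; reduction = 62 × $72 = $4,464, leaving $8,316.
Yuki ($261,850): Education Credit: base = 5 × $2,556 = $12,780. income exceeds $180,700 by $81,150, which is 28 full-or-partial $3,000 increments; reduction = 28 × $72 = $2,016, leaving $10,764.
Difference: |$8,316 − $10,764| = $2,448.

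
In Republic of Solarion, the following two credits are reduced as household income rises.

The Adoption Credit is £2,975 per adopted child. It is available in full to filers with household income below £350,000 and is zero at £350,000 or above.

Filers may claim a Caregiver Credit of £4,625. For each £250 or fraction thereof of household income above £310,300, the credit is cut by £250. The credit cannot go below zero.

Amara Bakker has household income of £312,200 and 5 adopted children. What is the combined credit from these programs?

£17,500

Adoption Credit: base = 5 × £2,975 = £14,875. £312,200 is below the £350,000 cutoff, so the full £14,875 applies.
Caregiver Credit: income exceeds £310,300 by £1,900, which is 8 full-or-partial £250 increments; reduction = 8 × £250 = £2,000, leaving £2,625.
Total: £14,875 + £2,625 = £17,500.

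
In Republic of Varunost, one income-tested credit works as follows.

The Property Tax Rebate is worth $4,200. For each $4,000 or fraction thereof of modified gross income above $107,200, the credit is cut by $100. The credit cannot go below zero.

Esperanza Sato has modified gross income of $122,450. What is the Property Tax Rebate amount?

Property Tax Rebate: income exceeds $107,200 by $15,250, which is 4 full-or-partial $4,000 increments; reduction = 4 × $100 = $400, leaving $3,800.

$3,800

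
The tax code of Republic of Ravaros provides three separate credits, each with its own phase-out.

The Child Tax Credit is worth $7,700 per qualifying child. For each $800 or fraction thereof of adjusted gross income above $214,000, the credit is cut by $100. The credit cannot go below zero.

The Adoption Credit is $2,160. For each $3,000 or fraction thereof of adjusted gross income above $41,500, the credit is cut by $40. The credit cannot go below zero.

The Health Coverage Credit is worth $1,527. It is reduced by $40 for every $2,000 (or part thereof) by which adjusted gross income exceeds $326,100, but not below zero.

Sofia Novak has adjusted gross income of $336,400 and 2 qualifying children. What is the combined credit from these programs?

Child Tax Credit: base = 2 × $7,700 = $15,400. income exceeds $214,000 by $122,400, which is 153 full-or-partial $800 increments; reduction = 153 × $100 = $15,300, leaving $100.
Adoption Credit: income exceeds $41,500 by $294,900 → 99 increments × $40 = $3,960 ≥ base, so the credit is $0.
Health Coverage Credit: income exceeds $326,100 by $10,300, which is 6 full-or-partial $2,000 increments; reduction = 6 × $40 = $240, leaving $1,287.
Total: $100 + $0 + $1,287 = $1,387.

$1,387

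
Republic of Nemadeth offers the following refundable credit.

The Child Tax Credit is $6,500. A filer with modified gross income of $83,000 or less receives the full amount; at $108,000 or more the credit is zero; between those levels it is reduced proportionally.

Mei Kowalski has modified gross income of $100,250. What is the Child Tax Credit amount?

Child Tax Credit: $100,250 is $17,250 into a $25,000 phase-out range, leaving 7,750/25,000 of the credit: $6,500 × 7,750/25,000 = $2,015.

$2,015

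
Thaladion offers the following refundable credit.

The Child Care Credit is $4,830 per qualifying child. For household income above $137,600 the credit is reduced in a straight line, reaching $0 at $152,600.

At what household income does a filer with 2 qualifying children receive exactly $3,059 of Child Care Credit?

Full credit = 2 × $4,830 = $9,660.
$3,059 is 3,059/9,660 of the full $9,660, so 6,601/9,660 of the $15,000 range has been used: income = $137,600 + $15,000 × 6,601/9,660 = $147,850.

$147,850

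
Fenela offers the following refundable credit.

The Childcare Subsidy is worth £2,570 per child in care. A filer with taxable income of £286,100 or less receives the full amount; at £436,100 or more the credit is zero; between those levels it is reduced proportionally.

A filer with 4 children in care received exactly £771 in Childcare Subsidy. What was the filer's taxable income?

Full credit = 4 × £2,570 = £10,280.
£771 is 771/10,280 of the full £10,280, so 9,509/10,280 of the £150,000 range has been used: income = £286,100 + £150,000 × 9,509/10,280 = £424,850.

£424,850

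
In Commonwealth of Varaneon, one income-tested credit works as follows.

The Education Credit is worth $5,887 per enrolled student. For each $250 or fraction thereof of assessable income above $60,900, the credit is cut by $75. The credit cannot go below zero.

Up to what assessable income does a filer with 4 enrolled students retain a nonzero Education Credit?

$139,150

Full credit = 4 × $5,887 = $23,548.
After 313 increments the reduction is 313 × $75 = $23,475, leaving $73; one more increment wipes it out. Increment 313 ends at excess 313 × $250 = $78,250, so the highest qualifying income is $60,900 + $78,250 = $139,150.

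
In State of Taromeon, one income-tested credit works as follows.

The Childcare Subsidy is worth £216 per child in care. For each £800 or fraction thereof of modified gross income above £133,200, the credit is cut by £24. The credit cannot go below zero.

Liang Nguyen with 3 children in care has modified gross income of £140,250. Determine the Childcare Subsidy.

Childcare Subsidy: base = 3 × £216 = £648. income exceeds £133,200 by £7,050, which is 9 full-or-partial £800 increments; reduction = 9 × £24 = £216, leaving £432.

£432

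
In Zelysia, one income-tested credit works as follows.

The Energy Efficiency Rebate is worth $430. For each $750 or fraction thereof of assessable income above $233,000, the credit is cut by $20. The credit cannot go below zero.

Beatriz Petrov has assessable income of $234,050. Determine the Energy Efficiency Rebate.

$390

Energy Efficiency Rebate: income exceeds $233,000 by $1,050, which is 2 full-or-partial $750 increments; reduction = 2 × $20 = $40, leaving $390.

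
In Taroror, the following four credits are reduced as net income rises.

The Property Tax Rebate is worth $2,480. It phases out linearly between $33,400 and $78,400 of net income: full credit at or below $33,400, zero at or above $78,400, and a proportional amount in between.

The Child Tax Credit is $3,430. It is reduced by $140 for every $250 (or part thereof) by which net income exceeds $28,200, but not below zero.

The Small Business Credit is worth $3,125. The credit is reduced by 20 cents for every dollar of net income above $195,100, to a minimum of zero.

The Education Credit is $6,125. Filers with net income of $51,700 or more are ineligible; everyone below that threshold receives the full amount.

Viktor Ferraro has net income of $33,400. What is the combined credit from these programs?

Property Tax Rebate: $33,400 is at or below the $33,400 threshold, so the full $2,480 applies.
Child Tax Credit: income exceeds $28,200 by $5,200, which is 21 full-or-partial $250 increments; reduction = 21 × $140 = $2,940, leaving $490.
Small Business Credit: $33,400 is at or below the $195,100 threshold, so the full $3,125 applies.
Education Credit: $33,400 is below the $51,700 cutoff, so the full $6,125 applies.
Total: $2,480 + $490 + $3,125 + $6,125 = $12,220.

$12,220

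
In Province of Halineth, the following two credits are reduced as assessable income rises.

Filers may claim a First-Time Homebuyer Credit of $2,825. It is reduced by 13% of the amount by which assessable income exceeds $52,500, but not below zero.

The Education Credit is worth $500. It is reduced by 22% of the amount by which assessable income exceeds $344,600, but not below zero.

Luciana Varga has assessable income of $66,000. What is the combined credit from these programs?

$1,570

First-Time Homebuyer Credit: 13% of the $13,500 excess over $52,500 is $1,755; credit = $2,825 − $1,755 = $1,070.
Education Credit: $66,000 is at or below the $344,600 threshold, so the full $500 applies.
Total: $1,070 + $500 = $1,570.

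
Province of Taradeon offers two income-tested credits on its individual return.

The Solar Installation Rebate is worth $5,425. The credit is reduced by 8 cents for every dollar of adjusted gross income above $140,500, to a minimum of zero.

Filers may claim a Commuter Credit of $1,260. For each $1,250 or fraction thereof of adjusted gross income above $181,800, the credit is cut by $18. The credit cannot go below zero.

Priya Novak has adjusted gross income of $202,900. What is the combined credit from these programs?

$1,387

Solar Installation Rebate: 8% of the $62,400 excess over $140,500 is $4,992; credit = $5,425 − $4,992 = $433.
Commuter Credit: income exceeds $181,800 by $21,100, which is 17 full-or-partial $1,250 increments; reduction = 17 × $18 = $306, leaving $954.
Total: $433 + $954 = $1,387.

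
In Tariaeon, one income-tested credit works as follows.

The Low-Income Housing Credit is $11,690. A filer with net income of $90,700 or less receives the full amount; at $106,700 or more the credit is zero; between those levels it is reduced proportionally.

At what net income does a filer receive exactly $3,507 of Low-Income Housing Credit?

$3,507 is 3,507/11,690 of the full $11,690, so 8,183/11,690 of the $16,000 range has been used: income = $90,700 + $16,000 × 8,183/11,690 = $101,900.

$101,900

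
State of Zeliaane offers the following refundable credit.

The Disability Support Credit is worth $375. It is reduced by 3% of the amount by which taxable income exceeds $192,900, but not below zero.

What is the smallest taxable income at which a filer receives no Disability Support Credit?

The credit falls by 3% of each dollar above $192,900, so it reaches zero when the excess is $375 / 3% = $12,500: income = $192,900 + $12,500 = $205,400.

$205,400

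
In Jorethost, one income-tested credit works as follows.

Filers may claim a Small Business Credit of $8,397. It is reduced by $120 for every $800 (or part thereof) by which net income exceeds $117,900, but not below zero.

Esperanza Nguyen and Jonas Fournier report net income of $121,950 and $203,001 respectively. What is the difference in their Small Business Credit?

Esperanza ($121,950): Small Business Credit: income exceeds $117,900 by $4,050, which is 6 full-or-partial $800 increments; reduction = 6 × $120 = $720, leaving $7,677.
Jonas ($203,001): Small Business Credit: income exceeds $117,900 by $85,101 → 107 increments × $120 = $12,840 ≥ base, so the credit is $0.
Difference: |$7,677 − $0| = $7,677.

$7,677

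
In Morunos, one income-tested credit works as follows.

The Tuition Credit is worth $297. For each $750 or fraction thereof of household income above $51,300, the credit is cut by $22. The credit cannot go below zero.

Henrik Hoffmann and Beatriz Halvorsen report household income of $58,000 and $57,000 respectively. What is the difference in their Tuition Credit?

Henrik ($58,000): Tuition Credit: income exceeds $51,300 by $6,700, which is 9 full-or-partial $750 increments; reduction = 9 × $22 = $198, leaving $99.
Beatriz ($57,000): Tuition Credit: income exceeds $51,300 by $5,700, which is 8 full-or-partial $750 increments; reduction = 8 × $22 = $176, leaving $121.
Difference: |$99 − $121| = $22.

$22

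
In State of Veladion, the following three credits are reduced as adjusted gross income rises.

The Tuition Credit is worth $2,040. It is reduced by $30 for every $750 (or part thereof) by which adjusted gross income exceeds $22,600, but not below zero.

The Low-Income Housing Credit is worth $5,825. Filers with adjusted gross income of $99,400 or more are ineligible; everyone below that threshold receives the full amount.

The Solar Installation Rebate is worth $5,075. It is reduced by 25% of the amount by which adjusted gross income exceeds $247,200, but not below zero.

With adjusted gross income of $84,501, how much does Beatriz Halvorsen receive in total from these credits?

Tuition Credit: income exceeds $22,600 by $61,901 → 83 increments × $30 = $2,490 ≥ base, so the credit is $0.
Low-Income Housing Credit: $84,501 is below the $99,400 cutoff, so the full $5,825 applies.
Solar Installation Rebate: $84,501 is at or below the $247,200 threshold, so the full $5,075 applies.
Total: $0 + $5,825 + $5,075 = $10,900.

$10,900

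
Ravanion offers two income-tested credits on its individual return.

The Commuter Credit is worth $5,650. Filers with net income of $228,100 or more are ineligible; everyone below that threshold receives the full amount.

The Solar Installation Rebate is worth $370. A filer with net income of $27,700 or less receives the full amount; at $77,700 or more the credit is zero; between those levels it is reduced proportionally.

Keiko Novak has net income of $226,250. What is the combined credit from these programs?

$5,650

Commuter Credit: $226,250 is below the $228,100 cutoff, so the full $5,650 applies.
Solar Installation Rebate: $226,250 is at or above $77,700, so the credit is $0.
Total: $5,650 + $0 = $5,650.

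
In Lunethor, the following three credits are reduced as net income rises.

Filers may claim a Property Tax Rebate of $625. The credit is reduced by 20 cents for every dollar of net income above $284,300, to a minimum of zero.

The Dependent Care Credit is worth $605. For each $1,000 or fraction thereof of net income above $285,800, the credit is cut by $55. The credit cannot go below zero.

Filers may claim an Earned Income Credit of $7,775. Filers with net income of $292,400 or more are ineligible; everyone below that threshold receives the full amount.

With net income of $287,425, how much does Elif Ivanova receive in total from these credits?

Property Tax Rebate: 20% of the $3,125 excess over $284,300 is $625 ≥ base, so the credit is $0.
Dependent Care Credit: income exceeds $285,800 by $1,625, which is 2 full-or-partial $1,000 increments; reduction = 2 × $55 = $110, leaving $495.
Earned Income Credit: $287,425 is below the $292,400 cutoff, so the full $7,775 applies.
Total: $0 + $495 + $7,775 = $8,270.

$8,270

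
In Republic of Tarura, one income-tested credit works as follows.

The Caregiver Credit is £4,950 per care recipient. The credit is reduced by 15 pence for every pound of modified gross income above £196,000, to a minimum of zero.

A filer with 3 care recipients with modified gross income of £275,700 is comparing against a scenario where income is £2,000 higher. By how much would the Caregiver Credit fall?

At £275,700 — base = 3 × £4,950 = £14,850. 15% of the £79,700 excess over £196,000 is £11,955; credit = £14,850 − £11,955 = £2,895.
At £277,700 — base = 3 × £4,950 = £14,850. 15% of the £81,700 excess over £196,000 is £12,255; credit = £14,850 − £12,255 = £2,595.
Lost: £2,895 − £2,595 = £300.

£300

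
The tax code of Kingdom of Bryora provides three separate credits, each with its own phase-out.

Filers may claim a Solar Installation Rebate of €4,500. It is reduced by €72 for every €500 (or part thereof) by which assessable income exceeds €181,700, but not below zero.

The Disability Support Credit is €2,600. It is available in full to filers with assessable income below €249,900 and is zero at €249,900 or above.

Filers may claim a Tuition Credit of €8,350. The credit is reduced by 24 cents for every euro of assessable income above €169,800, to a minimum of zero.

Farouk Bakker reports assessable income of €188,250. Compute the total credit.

€10,014

Solar Installation Rebate: income exceeds €181,700 by €6,550, which is 14 full-or-partial €500 increments; reduction = 14 × €72 = €1,008, leaving €3,492.
Disability Support Credit: €188,250 is below the €249,900 cutoff, so the full €2,600 applies.
Tuition Credit: 24% of the €18,450 excess over €169,800 is €4,428; credit = €8,350 − €4,428 = €3,922.
Total: €3,492 + €2,600 + €3,922 = €10,014.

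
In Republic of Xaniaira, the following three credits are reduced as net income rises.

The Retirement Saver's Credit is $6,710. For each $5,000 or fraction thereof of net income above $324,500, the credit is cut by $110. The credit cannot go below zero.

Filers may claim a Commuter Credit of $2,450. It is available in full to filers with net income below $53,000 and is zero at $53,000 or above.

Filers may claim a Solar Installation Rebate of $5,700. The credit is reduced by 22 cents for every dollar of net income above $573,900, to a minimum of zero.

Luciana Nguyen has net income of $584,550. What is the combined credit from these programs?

$4,237

Retirement Saver's Credit: income exceeds $324,500 by $260,050, which is 53 full-or-partial $5,000 increments; reduction = 53 × $110 = $5,830, leaving $880.
Commuter Credit: $584,550 meets or exceeds the $53,000 cutoff, so the credit is $0.
Solar Installation Rebate: 22% of the $10,650 excess over $573,900 is $2,343; credit = $5,700 − $2,343 = $3,357.
Total: $880 + $0 + $3,357 = $4,237.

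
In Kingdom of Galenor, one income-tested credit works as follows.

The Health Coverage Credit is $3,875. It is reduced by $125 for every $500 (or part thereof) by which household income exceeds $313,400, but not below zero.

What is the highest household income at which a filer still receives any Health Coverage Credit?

$328,400

After 30 increments the reduction is 30 × $125 = $3,750, leaving $125; one more increment wipes it out. Increment 30 ends at excess 30 × $500 = $15,000, so the highest qualifying income is $313,400 + $15,000 = $328,400.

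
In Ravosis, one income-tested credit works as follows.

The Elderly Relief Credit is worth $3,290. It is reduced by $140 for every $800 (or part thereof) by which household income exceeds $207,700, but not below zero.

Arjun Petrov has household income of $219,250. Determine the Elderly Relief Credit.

$1,190

Elderly Relief Credit: income exceeds $207,700 by $11,550, which is 15 full-or-partial $800 increments; reduction = 15 × $140 = $2,100, leaving $1,190.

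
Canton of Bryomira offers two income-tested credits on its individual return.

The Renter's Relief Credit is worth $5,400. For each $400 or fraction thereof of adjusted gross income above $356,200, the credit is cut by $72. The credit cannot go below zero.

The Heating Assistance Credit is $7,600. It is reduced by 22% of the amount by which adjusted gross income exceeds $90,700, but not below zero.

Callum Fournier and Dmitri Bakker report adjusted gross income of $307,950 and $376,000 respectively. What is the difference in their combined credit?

Callum ($307,950): Renter's Relief Credit: $307,950 is at or below the $356,200 threshold, so the full $5,400 applies. Heating Assistance Credit: 22% of the $217,250 excess over $90,700 is $47,795 ≥ base, so the credit is $0. total $5,400 + $0 = $5,400
Dmitri ($376,000): Renter's Relief Credit: income exceeds $356,200 by $19,800, which is 50 full-or-partial $400 increments; reduction = 50 × $72 = $3,600, leaving $1,800. Heating Assistance Credit: 22% of the $285,300 excess over $90,700 is $62,766 ≥ base, so the credit is $0. total $1,800 + $0 = $1,800
Difference: |$5,400 − $1,800| = $3,600.

$3,600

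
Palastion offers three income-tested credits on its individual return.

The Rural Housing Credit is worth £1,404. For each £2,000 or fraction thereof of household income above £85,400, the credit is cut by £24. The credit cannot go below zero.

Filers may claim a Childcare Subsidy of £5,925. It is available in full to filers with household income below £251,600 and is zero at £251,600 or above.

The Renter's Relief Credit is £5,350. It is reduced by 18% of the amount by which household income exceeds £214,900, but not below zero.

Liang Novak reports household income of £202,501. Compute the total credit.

Rural Housing Credit: income exceeds £85,400 by £117,101 → 59 increments × £24 = £1,416 ≥ base, so the credit is £0.
Childcare Subsidy: £202,501 is below the £251,600 cutoff, so the full £5,925 applies.
Renter's Relief Credit: £202,501 is at or below the £214,900 threshold, so the full £5,350 applies.
Total: £0 + £5,925 + £5,350 = £11,275.

£11,275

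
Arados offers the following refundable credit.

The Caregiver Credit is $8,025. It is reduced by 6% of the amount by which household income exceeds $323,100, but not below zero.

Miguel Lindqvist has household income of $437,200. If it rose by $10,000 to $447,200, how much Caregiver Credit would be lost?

At $437,200 — 6% of the $114,100 excess over $323,100 is $6,846; credit = $8,025 − $6,846 = $1,179.
At $447,200 — 6% of the $124,100 excess over $323,100 is $7,446; credit = $8,025 − $7,446 = $579.
Lost: $1,179 − $579 = $600.

$600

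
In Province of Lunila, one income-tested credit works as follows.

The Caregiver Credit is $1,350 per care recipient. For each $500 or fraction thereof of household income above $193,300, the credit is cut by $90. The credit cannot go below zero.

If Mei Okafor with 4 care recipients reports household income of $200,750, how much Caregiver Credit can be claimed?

Caregiver Credit: base = 4 × $1,350 = $5,400. income exceeds $193,300 by $7,450, which is 15 full-or-partial $500 increments; reduction = 15 × $90 = $1,350, leaving $4,050.

$4,050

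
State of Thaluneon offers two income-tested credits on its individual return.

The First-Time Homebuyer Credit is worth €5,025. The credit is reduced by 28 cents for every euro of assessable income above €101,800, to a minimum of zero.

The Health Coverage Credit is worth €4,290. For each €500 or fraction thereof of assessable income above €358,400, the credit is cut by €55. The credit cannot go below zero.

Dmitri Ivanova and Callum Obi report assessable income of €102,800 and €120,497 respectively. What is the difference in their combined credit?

€4,745

Dmitri (€102,800): First-Time Homebuyer Credit: 28% of the €1,000 excess over €101,800 is €280; credit = €5,025 − €280 = €4,745. Health Coverage Credit: €102,800 is at or below the €358,400 threshold, so the full €4,290 applies. total €4,745 + €4,290 = €9,035
Callum (€120,497): First-Time Homebuyer Credit: 28% of the €18,697 excess over €101,800 is €5,235.16 ≥ base, so the credit is €0. Health Coverage Credit: €120,497 is at or below the €358,400 threshold, so the full €4,290 applies. total €0 + €4,290 = €4,290
Difference: |€9,035 − €4,290| = €4,745.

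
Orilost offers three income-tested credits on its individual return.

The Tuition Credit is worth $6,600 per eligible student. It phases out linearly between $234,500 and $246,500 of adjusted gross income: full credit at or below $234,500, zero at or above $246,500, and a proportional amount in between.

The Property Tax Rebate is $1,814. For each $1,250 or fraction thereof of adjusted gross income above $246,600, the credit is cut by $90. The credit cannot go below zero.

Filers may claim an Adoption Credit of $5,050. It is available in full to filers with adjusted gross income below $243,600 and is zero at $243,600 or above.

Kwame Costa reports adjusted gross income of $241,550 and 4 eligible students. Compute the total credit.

$17,754

Tuition Credit: base = 4 × $6,600 = $26,400. $241,550 is $7,050 into a $12,000 phase-out range, leaving 4,950/12,000 of the credit: $26,400 × 4,950/12,000 = $10,890.
Property Tax Rebate: $241,550 is at or below the $246,600 threshold, so the full $1,814 applies.
Adoption Credit: $241,550 is below the $243,600 cutoff, so the full $5,050 applies.
Total: $10,890 + $1,814 + $5,050 = $17,754.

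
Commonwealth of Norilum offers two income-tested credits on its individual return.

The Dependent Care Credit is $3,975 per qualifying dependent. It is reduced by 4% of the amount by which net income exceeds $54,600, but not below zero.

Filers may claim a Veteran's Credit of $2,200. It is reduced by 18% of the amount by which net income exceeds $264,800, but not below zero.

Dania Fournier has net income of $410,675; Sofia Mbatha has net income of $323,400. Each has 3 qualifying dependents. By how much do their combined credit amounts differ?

Dania ($410,675): Dependent Care Credit: base = 3 × $3,975 = $11,925. 4% of the $356,075 excess over $54,600 is $14,243 ≥ base, so the credit is $0. Veteran's Credit: 18% of the $145,875 excess over $264,800 is $26,257.50 ≥ base, so the credit is $0. total $0 + $0 = $0
Sofia ($323,400): Dependent Care Credit: base = 3 × $3,975 = $11,925. 4% of the $268,800 excess over $54,600 is $10,752; credit = $11,925 − $10,752 = $1,173. Veteran's Credit: 18% of the $58,600 excess over $264,800 is $10,548 ≥ base, so the credit is $0. total $1,173 + $0 = $1,173
Difference: |$0 − $1,173| = $1,173.

$1,173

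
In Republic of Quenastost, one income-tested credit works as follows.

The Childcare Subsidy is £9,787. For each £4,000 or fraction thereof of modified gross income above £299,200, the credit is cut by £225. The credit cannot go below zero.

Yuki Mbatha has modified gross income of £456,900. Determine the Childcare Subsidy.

Childcare Subsidy: income exceeds £299,200 by £157,700, which is 40 full-or-partial £4,000 increments; reduction = 40 × £225 = £9,000, leaving £787.

£787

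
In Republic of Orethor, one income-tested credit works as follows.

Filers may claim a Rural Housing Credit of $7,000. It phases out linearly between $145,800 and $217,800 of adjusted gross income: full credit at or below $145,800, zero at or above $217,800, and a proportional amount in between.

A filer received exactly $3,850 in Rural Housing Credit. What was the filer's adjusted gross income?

$178,200

$3,850 is 3,850/7,000 of the full $7,000, so 3,150/7,000 of the $72,000 range has been used: income = $145,800 + $72,000 × 3,150/7,000 = $178,200.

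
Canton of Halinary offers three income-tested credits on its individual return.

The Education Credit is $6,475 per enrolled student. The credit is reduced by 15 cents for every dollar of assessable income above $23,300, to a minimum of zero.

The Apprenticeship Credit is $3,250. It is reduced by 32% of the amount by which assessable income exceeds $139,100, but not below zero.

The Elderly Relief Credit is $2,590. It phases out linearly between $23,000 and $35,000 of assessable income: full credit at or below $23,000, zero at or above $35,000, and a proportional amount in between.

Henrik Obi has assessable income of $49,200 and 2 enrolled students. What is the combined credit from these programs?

$12,315

Education Credit: base = 2 × $6,475 = $12,950. 15% of the $25,900 excess over $23,300 is $3,885; credit = $12,950 − $3,885 = $9,065.
Apprenticeship Credit: $49,200 is at or below the $139,100 threshold, so the full $3,250 applies.
Elderly Relief Credit: $49,200 is at or above $35,000, so the credit is $0.
Total: $9,065 + $3,250 + $0 = $12,315.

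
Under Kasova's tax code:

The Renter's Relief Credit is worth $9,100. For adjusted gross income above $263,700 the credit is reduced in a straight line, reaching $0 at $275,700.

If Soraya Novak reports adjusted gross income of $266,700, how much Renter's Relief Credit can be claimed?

Renter's Relief Credit: $266,700 is $3,000 into a $12,000 phase-out range, leaving 9,000/12,000 of the credit: $9,100 × 9,000/12,000 = $6,825.

$6,825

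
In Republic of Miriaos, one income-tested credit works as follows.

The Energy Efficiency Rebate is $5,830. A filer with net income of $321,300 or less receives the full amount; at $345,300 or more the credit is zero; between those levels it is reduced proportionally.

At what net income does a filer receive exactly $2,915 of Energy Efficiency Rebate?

$333,300

$2,915 is 2,915/5,830 of the full $5,830, so 2,915/5,830 of the $24,000 range has been used: income = $321,300 + $24,000 × 2,915/5,830 = $333,300.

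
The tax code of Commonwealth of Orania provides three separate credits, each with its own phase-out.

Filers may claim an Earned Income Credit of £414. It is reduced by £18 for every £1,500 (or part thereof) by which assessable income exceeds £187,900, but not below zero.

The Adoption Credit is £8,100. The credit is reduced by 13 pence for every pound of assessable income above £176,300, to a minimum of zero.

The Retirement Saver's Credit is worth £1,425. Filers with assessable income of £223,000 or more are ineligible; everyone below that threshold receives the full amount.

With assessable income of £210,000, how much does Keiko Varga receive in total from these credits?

Earned Income Credit: income exceeds £187,900 by £22,100, which is 15 full-or-partial £1,500 increments; reduction = 15 × £18 = £270, leaving £144.
Adoption Credit: 13% of the £33,700 excess over £176,300 is £4,381; credit = £8,100 − £4,381 = £3,719.
Retirement Saver's Credit: £210,000 is below the £223,000 cutoff, so the full £1,425 applies.
Total: £144 + £3,719 + £1,425 = £5,288.

£5,288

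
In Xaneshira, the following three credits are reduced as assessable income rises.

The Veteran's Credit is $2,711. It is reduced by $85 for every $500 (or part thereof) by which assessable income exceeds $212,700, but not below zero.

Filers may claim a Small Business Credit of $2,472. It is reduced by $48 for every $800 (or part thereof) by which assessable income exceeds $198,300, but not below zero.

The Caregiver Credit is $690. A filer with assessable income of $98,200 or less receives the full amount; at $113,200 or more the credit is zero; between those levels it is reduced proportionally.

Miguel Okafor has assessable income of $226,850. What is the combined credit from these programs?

Veteran's Credit: income exceeds $212,700 by $14,150, which is 29 full-or-partial $500 increments; reduction = 29 × $85 = $2,465, leaving $246.
Small Business Credit: income exceeds $198,300 by $28,550, which is 36 full-or-partial $800 increments; reduction = 36 × $48 = $1,728, leaving $744.
Caregiver Credit: $226,850 is at or above $113,200, so the credit is $0.
Total: $246 + $744 + $0 = $990.

$990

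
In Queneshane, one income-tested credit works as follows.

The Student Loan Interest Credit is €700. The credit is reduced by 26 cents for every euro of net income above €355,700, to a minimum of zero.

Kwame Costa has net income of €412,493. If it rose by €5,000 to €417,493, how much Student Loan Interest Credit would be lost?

€0

At €412,493 — 26% of the €56,793 excess over €355,700 is €14,766.18 ≥ base, so the credit is €0.
At €417,493 — 26% of the €61,793 excess over €355,700 is €16,066.18 ≥ base, so the credit is €0.
Lost: €0 − €0 = €0.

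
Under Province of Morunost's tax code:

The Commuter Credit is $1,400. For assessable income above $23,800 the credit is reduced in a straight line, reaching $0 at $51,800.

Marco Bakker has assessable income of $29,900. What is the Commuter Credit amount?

Commuter Credit: $29,900 is $6,100 into a $28,000 phase-out range, leaving 21,900/28,000 of the credit: $1,400 × 21,900/28,000 = $1,095.

$1,095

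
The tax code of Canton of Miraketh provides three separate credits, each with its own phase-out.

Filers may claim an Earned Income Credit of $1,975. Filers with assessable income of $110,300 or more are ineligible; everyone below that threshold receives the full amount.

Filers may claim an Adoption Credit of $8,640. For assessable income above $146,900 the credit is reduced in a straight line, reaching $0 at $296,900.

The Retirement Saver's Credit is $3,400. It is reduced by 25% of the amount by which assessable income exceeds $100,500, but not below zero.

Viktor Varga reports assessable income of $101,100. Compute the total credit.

Earned Income Credit: $101,100 is below the $110,300 cutoff, so the full $1,975 applies.
Adoption Credit: $101,100 is at or below the $146,900 threshold, so the full $8,640 applies.
Retirement Saver's Credit: 25% of the $600 excess over $100,500 is $150; credit = $3,400 − $150 = $3,250.
Total: $1,975 + $8,640 + $3,250 = $13,865.

$13,865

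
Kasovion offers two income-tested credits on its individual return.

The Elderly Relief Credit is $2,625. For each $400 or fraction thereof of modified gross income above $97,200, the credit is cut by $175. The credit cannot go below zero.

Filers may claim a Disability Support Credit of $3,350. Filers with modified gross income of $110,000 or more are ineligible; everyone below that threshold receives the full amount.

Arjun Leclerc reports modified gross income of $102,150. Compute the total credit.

$3,700

Elderly Relief Credit: income exceeds $97,200 by $4,950, which is 13 full-or-partial $400 increments; reduction = 13 × $175 = $2,275, leaving $350.
Disability Support Credit: $102,150 is below the $110,000 cutoff, so the full $3,350 applies.
Total: $350 + $3,350 = $3,700.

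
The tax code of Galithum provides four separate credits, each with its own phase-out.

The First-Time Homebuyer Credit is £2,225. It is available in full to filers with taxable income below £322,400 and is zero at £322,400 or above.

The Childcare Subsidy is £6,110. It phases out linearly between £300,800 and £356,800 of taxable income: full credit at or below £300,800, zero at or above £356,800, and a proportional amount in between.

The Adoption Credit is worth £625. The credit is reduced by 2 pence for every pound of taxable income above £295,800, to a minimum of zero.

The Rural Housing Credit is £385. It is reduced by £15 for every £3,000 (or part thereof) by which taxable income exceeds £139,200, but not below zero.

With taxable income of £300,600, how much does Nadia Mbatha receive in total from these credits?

First-Time Homebuyer Credit: £300,600 is below the £322,400 cutoff, so the full £2,225 applies.
Childcare Subsidy: £300,600 is at or below the £300,800 threshold, so the full £6,110 applies.
Adoption Credit: 2% of the £4,800 excess over £295,800 is £96; credit = £625 − £96 = £529.
Rural Housing Credit: income exceeds £139,200 by £161,400 → 54 increments × £15 = £810 ≥ base, so the credit is £0.
Total: £2,225 + £6,110 + £529 + £0 = £8,864.

£8,864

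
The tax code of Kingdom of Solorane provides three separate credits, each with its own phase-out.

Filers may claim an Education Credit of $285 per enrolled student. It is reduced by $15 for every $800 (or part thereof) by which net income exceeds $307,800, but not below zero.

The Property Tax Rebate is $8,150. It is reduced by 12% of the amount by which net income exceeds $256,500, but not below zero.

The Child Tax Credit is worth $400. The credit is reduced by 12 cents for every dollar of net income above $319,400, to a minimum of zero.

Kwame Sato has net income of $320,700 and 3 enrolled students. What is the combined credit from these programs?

Education Credit: base = 3 × $285 = $855. income exceeds $307,800 by $12,900, which is 17 full-or-partial $800 increments; reduction = 17 × $15 = $255, leaving $600.
Property Tax Rebate: 12% of the $64,200 excess over $256,500 is $7,704; credit = $8,150 − $7,704 = $446.
Child Tax Credit: 12% of the $1,300 excess over $319,400 is $156; credit = $400 − $156 = $244.
Total: $600 + $446 + $244 = $1,290.

$1,290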